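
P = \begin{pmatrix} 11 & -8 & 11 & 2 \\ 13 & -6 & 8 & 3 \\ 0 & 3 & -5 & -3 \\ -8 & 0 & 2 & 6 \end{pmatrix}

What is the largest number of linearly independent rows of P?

Row reduce to echelon form.
R2 ← R2 − (13/11)·R1: [0, 38/11, -5, 7/11]
R4 ← R4 + (8/11)·R1: [0, -64/11, 10, 82/11]
R3 ← R3 − (33/38)·R2: [0, 0, -25/38, -135/38]
R4 ← R4 + (32/19)·R2: [0, 0, 30/19, 162/19]
R4 ← R4 + (12/5)·R3: [0, 0, 0, 0]
Echelon form has 3 nonzero rows, so rank(P) = 3.
The rank gives the maximum number of linearly independent rows: 3.

3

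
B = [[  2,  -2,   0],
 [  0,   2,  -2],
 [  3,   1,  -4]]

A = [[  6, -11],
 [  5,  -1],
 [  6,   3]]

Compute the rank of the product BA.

2

First compute BA:
[[  2, -20],
 [ -2,  -8],
 [ -1, -46]]
Now row reduce the product.
R2 ← R2 + R1: [0, -28]
R3 ← R3 + (1/2)·R1: [0, -56]
R3 ← R3 − (2)·R2: [0, 0]
2 nonzero rows, so rank(BA) = 2.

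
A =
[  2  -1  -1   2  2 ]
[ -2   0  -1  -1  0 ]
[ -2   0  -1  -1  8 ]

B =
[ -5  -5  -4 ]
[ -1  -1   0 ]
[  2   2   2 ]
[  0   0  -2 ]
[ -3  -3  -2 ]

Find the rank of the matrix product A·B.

First compute AB:
[[-17, -17, -18],
 [  8,   8,   8],
 [-16, -16,  -8]]
Now row reduce the product.
R2 ← R2 + (8/17)·R1: [0, 0, -8/17]
R3 ← R3 − (16/17)·R1: [0, 0, 152/17]
R3 ← R3 + (19)·R2: [0, 0, 0]
2 nonzero rows, so rank(AB) = 2.

2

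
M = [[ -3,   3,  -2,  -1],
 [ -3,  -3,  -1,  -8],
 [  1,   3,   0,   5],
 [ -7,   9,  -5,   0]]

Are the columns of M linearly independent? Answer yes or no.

Row reduce M to echelon form.
R2 ← R2 − R1: [0, -6, 1, -7]
R3 ← R3 + (1/3)·R1: [0, 4, -2/3, 14/3]
R4 ← R4 − (7/3)·R1: [0, 2, -1/3, 7/3]
R3 ← R3 + (2/3)·R2: [0, 0, 0, 0]
R4 ← R4 + (1/3)·R2: [0, 0, 0, 0]
2 pivots among 4 columns.
Only 2 < 4 pivot columns, so the columns are linearly dependent.

no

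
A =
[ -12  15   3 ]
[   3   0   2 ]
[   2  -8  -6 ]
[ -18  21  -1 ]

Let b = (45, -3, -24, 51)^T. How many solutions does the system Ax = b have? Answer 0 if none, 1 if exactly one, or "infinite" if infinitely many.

Row reduce the augmented matrix [A | b].
R2 ← R2 + (1/4)·R1: [0, 15/4, 11/4, 33/4]
R3 ← R3 + (1/6)·R1: [0, -11/2, -11/2, -33/2]
R4 ← R4 − (3/2)·R1: [0, -3/2, -11/2, -33/2]
R3 ← R3 + (22/15)·R2: [0, 0, -22/15, -22/5]
R4 ← R4 + (2/5)·R2: [0, 0, -22/5, -66/5]
R4 ← R4 − (3)·R3: [0, 0, 0, 0]
The echelon form has 3 nonzero rows, and every pivot lies in the first 3 columns, so rank(A) = rank([A|b]) = 3.
The system is consistent.
rank = 3 = number of unknowns, so the solution is unique.

1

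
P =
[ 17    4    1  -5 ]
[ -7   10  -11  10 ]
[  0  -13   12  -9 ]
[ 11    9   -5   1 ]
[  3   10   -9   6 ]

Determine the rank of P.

Row reduce to echelon form.
R2 ← R2 + (7/17)·R1: [0, 198/17, -180/17, 135/17]
R4 ← R4 − (11/17)·R1: [0, 109/17, -96/17, 72/17]
R5 ← R5 − (3/17)·R1: [0, 158/17, -156/17, 117/17]
R3 ← R3 + (221/198)·R2: [0, 0, 2/11, -3/22]
R4 ← R4 − (109/198)·R2: [0, 0, 2/11, -3/22]
R5 ← R5 − (79/99)·R2: [0, 0, -8/11, 6/11]
R4 ← R4 − R3: [0, 0, 0, 0]
R5 ← R5 + (4)·R3: [0, 0, 0, 0]
Echelon form has 3 nonzero rows, so rank(P) = 3.

3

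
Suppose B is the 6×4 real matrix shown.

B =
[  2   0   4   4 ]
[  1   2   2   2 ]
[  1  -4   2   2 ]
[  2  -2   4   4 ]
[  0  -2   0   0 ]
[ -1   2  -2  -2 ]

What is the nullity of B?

2

Row reduce to echelon form.
R2 ← R2 − (1/2)·R1: [0, 2, 0, 0]
R3 ← R3 − (1/2)·R1: [0, -4, 0, 0]
R4 ← R4 − R1: [0, -2, 0, 0]
R6 ← R6 + (1/2)·R1: [0, 2, 0, 0]
R3 ← R3 + (2)·R2: [0, 0, 0, 0]
R4 ← R4 + R2: [0, 0, 0, 0]
R5 ← R5 + R2: [0, 0, 0, 0]
R6 ← R6 − R2: [0, 0, 0, 0]
2 nonzero rows, so rank(B) = 2.
B has 4 columns; by rank–nullity, nullity = 4 − 2 = 2.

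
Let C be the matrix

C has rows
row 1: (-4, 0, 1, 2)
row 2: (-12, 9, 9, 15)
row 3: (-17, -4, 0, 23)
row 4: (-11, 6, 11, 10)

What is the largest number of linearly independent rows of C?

Row reduce to echelon form.
R2 ← R2 − (3)·R1: [0, 9, 6, 9]
R3 ← R3 − (17/4)·R1: [0, -4, -17/4, 29/2]
R4 ← R4 − (11/4)·R1: [0, 6, 33/4, 9/2]
R3 ← R3 + (4/9)·R2: [0, 0, -19/12, 37/2]
R4 ← R4 − (2/3)·R2: [0, 0, 17/4, -3/2]
R4 ← R4 + (51/19)·R3: [0, 0, 0, 915/19]
Echelon form has 4 nonzero rows, so rank(C) = 4.
The rank gives the maximum number of linearly independent rows: 4.

4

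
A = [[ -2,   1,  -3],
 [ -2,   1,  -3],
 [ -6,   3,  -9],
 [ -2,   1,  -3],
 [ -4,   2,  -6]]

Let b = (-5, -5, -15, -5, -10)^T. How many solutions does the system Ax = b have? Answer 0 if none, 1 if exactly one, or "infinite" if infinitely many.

Row reduce the augmented matrix [A | b].
R2 ← R2 − R1: [0, 0, 0, 0]
R3 ← R3 − (3)·R1: [0, 0, 0, 0]
R4 ← R4 − R1: [0, 0, 0, 0]
R5 ← R5 − (2)·R1: [0, 0, 0, 0]
The echelon form has 1 nonzero rows, and every pivot lies in the first 3 columns, so rank(A) = rank([A|b]) = 1.
The system is consistent.
rank = 1 < 3 unknowns, so there are infinitely many solutions.

infinite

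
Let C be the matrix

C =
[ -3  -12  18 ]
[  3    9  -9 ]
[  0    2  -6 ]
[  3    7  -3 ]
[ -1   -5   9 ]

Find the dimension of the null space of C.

1

Row reduce to echelon form.
R2 ← R2 + R1: [0, -3, 9]
R4 ← R4 + R1: [0, -5, 15]
R5 ← R5 − (1/3)·R1: [0, -1, 3]
R3 ← R3 + (2/3)·R2: [0, 0, 0]
R4 ← R4 − (5/3)·R2: [0, 0, 0]
R5 ← R5 − (1/3)·R2: [0, 0, 0]
2 nonzero rows, so rank(C) = 2.
C has 3 columns; by rank–nullity, nullity = 3 − 2 = 1.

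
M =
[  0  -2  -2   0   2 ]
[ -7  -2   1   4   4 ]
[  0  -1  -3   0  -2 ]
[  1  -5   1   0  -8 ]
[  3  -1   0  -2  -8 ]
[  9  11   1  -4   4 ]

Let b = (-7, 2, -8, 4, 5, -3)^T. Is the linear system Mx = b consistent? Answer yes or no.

no

Row reduce the augmented matrix [M | b].
Swap R1 ↔ R2
R4 ← R4 + (1/7)·R1: [0, -37/7, 8/7, 4/7, -52/7, 30/7]
R5 ← R5 + (3/7)·R1: [0, -13/7, 3/7, -2/7, -44/7, 41/7]
R6 ← R6 + (9/7)·R1: [0, 59/7, 16/7, 8/7, 64/7, -3/7]
R3 ← R3 − (1/2)·R2: [0, 0, -2, 0, -3, -9/2]
R4 ← R4 − (37/14)·R2: [0, 0, 45/7, 4/7, -89/7, 319/14]
R5 ← R5 − (13/14)·R2: [0, 0, 16/7, -2/7, -57/7, 173/14]
R6 ← R6 + (59/14)·R2: [0, 0, -43/7, 8/7, 123/7, -419/14]
R4 ← R4 + (45/14)·R3: [0, 0, 0, 4/7, -313/14, 233/28]
R5 ← R5 + (8/7)·R3: [0, 0, 0, -2/7, -81/7, 101/14]
R6 ← R6 − (43/14)·R3: [0, 0, 0, 8/7, 375/14, -451/28]
R5 ← R5 + (1/2)·R4: [0, 0, 0, 0, -91/4, 91/8]
R6 ← R6 − (2)·R4: [0, 0, 0, 0, 143/2, -131/4]
R6 ← R6 + (22/7)·R5: [0, 0, 0, 0, 0, 3]
The echelon form has 6 nonzero rows; the last pivot sits in the augmented column, so rank(M) = 5 but rank([M|b]) = 6.
Since the ranks differ, the system is inconsistent.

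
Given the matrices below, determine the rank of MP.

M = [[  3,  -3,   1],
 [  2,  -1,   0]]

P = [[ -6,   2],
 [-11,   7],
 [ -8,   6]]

First compute MP:
[[  7,  -9],
 [ -1,  -3]]
Now row reduce the product.
R2 ← R2 + (1/7)·R1: [0, -30/7]
2 nonzero rows, so rank(MP) = 2.

2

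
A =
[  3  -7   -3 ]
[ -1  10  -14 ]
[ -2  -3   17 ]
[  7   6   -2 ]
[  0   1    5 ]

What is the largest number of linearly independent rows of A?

3

Row reduce to echelon form.
R2 ← R2 + (1/3)·R1: [0, 23/3, -15]
R3 ← R3 + (2/3)·R1: [0, -23/3, 15]
R4 ← R4 − (7/3)·R1: [0, 67/3, 5]
R3 ← R3 + R2: [0, 0, 0]
R4 ← R4 − (67/23)·R2: [0, 0, 1120/23]
R5 ← R5 − (3/23)·R2: [0, 0, 160/23]
Swap R3 ↔ R4
R5 ← R5 − (1/7)·R3: [0, 0, 0]
Echelon form has 3 nonzero rows, so rank(A) = 3.
The rank gives the maximum number of linearly independent rows: 3.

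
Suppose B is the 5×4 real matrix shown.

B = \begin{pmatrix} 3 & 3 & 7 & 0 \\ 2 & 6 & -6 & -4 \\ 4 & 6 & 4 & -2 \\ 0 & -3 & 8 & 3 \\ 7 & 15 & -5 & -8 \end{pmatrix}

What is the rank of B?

2

Row reduce to echelon form.
R2 ← R2 − (2/3)·R1: [0, 4, -32/3, -4]
R3 ← R3 − (4/3)·R1: [0, 2, -16/3, -2]
R5 ← R5 − (7/3)·R1: [0, 8, -64/3, -8]
R3 ← R3 − (1/2)·R2: [0, 0, 0, 0]
R4 ← R4 + (3/4)·R2: [0, 0, 0, 0]
R5 ← R5 − (2)·R2: [0, 0, 0, 0]
Echelon form has 2 nonzero rows, so rank(B) = 2.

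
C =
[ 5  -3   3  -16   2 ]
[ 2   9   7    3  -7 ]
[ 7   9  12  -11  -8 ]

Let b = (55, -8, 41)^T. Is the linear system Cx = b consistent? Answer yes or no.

yes

Row reduce the augmented matrix [C | b].
R2 ← R2 − (2/5)·R1: [0, 51/5, 29/5, 47/5, -39/5, -30]
R3 ← R3 − (7/5)·R1: [0, 66/5, 39/5, 57/5, -54/5, -36]
R3 ← R3 − (22/17)·R2: [0, 0, 5/17, -13/17, -12/17, 48/17]
The echelon form has 3 nonzero rows, and every pivot lies in the first 5 columns, so rank(C) = rank([C|b]) = 3.
The system is consistent.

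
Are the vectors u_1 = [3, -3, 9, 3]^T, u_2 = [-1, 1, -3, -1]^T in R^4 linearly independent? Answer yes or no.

Form the matrix with these vectors as rows and row reduce.
R2 ← R2 + (1/3)·R1: [0, 0, 0, 0]
1 nonzero row, so the 2 vectors span a space of dimension 1.
Since 1 < 2, the vectors are linearly dependent.

no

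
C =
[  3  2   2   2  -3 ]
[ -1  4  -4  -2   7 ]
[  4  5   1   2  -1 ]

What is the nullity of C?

Row reduce to echelon form.
R2 ← R2 + (1/3)·R1: [0, 14/3, -10/3, -4/3, 6]
R3 ← R3 − (4/3)·R1: [0, 7/3, -5/3, -2/3, 3]
R3 ← R3 − (1/2)·R2: [0, 0, 0, 0, 0]
2 nonzero rows, so rank(C) = 2.
C has 5 columns; by rank–nullity, nullity = 5 − 2 = 3.

3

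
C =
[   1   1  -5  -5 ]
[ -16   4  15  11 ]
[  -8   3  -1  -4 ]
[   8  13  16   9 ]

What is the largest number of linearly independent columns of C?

4

Row reduce to echelon form.
R2 ← R2 + (16)·R1: [0, 20, -65, -69]
R3 ← R3 + (8)·R1: [0, 11, -41, -44]
R4 ← R4 − (8)·R1: [0, 5, 56, 49]
R3 ← R3 − (11/20)·R2: [0, 0, -21/4, -121/20]
R4 ← R4 − (1/4)·R2: [0, 0, 289/4, 265/4]
R4 ← R4 + (289/21)·R3: [0, 0, 0, -1786/105]
Echelon form has 4 nonzero rows, so rank(C) = 4.
The rank gives the maximum number of linearly independent columns: 4.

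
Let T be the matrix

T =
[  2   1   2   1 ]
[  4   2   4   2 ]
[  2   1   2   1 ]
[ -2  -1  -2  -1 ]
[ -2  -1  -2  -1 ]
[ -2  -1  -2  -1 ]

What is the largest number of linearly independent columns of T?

Row reduce to echelon form.
R2 ← R2 − (2)·R1: [0, 0, 0, 0]
R3 ← R3 − R1: [0, 0, 0, 0]
R4 ← R4 + R1: [0, 0, 0, 0]
R5 ← R5 + R1: [0, 0, 0, 0]
R6 ← R6 + R1: [0, 0, 0, 0]
Echelon form has 1 nonzero row, so rank(T) = 1.
The rank gives the maximum number of linearly independent columns: 1.

1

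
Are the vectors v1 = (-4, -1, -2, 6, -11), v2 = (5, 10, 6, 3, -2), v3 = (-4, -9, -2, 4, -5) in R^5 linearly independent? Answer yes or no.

yes

Form the matrix with these vectors as rows and row reduce.
R2 ← R2 + (5/4)·R1: [0, 35/4, 7/2, 21/2, -63/4]
R3 ← R3 − R1: [0, -8, 0, -2, 6]
R3 ← R3 + (32/35)·R2: [0, 0, 16/5, 38/5, -42/5]
3 nonzero rows, so the 3 vectors span a space of dimension 3.
Since 3 = 3, the vectors are linearly independent.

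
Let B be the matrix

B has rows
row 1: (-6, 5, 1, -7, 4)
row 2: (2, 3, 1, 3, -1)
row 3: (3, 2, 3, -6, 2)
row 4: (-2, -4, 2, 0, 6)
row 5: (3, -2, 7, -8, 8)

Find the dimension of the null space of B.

Row reduce to echelon form.
R2 ← R2 + (1/3)·R1: [0, 14/3, 4/3, 2/3, 1/3]
R3 ← R3 + (1/2)·R1: [0, 9/2, 7/2, -19/2, 4]
R4 ← R4 − (1/3)·R1: [0, -17/3, 5/3, 7/3, 14/3]
R5 ← R5 + (1/2)·R1: [0, 1/2, 15/2, -23/2, 10]
R3 ← R3 − (27/28)·R2: [0, 0, 31/14, -71/7, 103/28]
R4 ← R4 + (17/14)·R2: [0, 0, 23/7, 22/7, 71/14]
R5 ← R5 − (3/28)·R2: [0, 0, 103/14, -81/7, 279/28]
R4 ← R4 − (46/31)·R3: [0, 0, 0, 564/31, -12/31]
R5 ← R5 − (103/31)·R3: [0, 0, 0, 686/31, -70/31]
R5 ← R5 − (343/282)·R4: [0, 0, 0, 0, -84/47]
5 nonzero rows, so rank(B) = 5.
B has 5 columns; by rank–nullity, nullity = 5 − 5 = 0.

0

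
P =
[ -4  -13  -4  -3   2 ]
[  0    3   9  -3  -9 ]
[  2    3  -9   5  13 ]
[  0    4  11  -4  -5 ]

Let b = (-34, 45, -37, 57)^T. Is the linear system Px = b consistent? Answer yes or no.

yes

Row reduce the augmented matrix [P | b].
R3 ← R3 + (1/2)·R1: [0, -7/2, -11, 7/2, 14, -54]
R3 ← R3 + (7/6)·R2: [0, 0, -1/2, 0, 7/2, -3/2]
R4 ← R4 − (4/3)·R2: [0, 0, -1, 0, 7, -3]
R4 ← R4 − (2)·R3: [0, 0, 0, 0, 0, 0]
The echelon form has 3 nonzero rows, and every pivot lies in the first 5 columns, so rank(P) = rank([P|b]) = 3.
The system is consistent.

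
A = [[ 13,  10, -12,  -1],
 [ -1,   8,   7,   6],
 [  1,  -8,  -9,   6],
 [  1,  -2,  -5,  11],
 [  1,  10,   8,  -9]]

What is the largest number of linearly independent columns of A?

Row reduce to echelon form.
R2 ← R2 + (1/13)·R1: [0, 114/13, 79/13, 77/13]
R3 ← R3 − (1/13)·R1: [0, -114/13, -105/13, 79/13]
R4 ← R4 − (1/13)·R1: [0, -36/13, -53/13, 144/13]
R5 ← R5 − (1/13)·R1: [0, 120/13, 116/13, -116/13]
R3 ← R3 + R2: [0, 0, -2, 12]
R4 ← R4 + (6/19)·R2: [0, 0, -41/19, 246/19]
R5 ← R5 − (20/19)·R2: [0, 0, 48/19, -288/19]
R4 ← R4 − (41/38)·R3: [0, 0, 0, 0]
R5 ← R5 + (24/19)·R3: [0, 0, 0, 0]
Echelon form has 3 nonzero rows, so rank(A) = 3.
The rank gives the maximum number of linearly independent columns: 3.

3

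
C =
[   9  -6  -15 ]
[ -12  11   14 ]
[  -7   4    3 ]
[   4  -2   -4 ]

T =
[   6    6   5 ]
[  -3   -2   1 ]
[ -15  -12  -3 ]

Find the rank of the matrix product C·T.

First compute CT:
[[297, 246,  84],
 [-315, -262, -91],
 [-99, -86, -40],
 [ 90,  76,  30]]
Now row reduce the product.
R2 ← R2 + (35/33)·R1: [0, -12/11, -21/11]
R3 ← R3 + (1/3)·R1: [0, -4, -12]
R4 ← R4 − (10/33)·R1: [0, 16/11, 50/11]
R3 ← R3 − (11/3)·R2: [0, 0, -5]
R4 ← R4 + (4/3)·R2: [0, 0, 2]
R4 ← R4 + (2/5)·R3: [0, 0, 0]
3 nonzero rows, so rank(CT) = 3.

3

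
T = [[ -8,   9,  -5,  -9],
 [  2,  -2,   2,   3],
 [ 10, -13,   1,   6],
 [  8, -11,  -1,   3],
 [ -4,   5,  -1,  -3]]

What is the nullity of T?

2

Row reduce to echelon form.
R2 ← R2 + (1/4)·R1: [0, 1/4, 3/4, 3/4]
R3 ← R3 + (5/4)·R1: [0, -7/4, -21/4, -21/4]
R4 ← R4 + R1: [0, -2, -6, -6]
R5 ← R5 − (1/2)·R1: [0, 1/2, 3/2, 3/2]
R3 ← R3 + (7)·R2: [0, 0, 0, 0]
R4 ← R4 + (8)·R2: [0, 0, 0, 0]
R5 ← R5 − (2)·R2: [0, 0, 0, 0]
2 nonzero rows, so rank(T) = 2.
T has 4 columns; by rank–nullity, nullity = 4 − 2 = 2.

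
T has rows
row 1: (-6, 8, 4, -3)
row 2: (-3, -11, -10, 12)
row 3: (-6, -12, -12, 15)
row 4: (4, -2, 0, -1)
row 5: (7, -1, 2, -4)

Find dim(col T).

2

Row reduce to echelon form.
R2 ← R2 − (1/2)·R1: [0, -15, -12, 27/2]
R3 ← R3 − R1: [0, -20, -16, 18]
R4 ← R4 + (2/3)·R1: [0, 10/3, 8/3, -3]
R5 ← R5 + (7/6)·R1: [0, 25/3, 20/3, -15/2]
R3 ← R3 − (4/3)·R2: [0, 0, 0, 0]
R4 ← R4 + (2/9)·R2: [0, 0, 0, 0]
R5 ← R5 + (5/9)·R2: [0, 0, 0, 0]
Echelon form has 2 nonzero rows, so rank(T) = 2.
The column space has dimension equal to the rank: 2.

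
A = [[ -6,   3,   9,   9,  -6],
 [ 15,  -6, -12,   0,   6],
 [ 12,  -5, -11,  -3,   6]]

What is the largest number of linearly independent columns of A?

2

Row reduce to echelon form.
R2 ← R2 + (5/2)·R1: [0, 3/2, 21/2, 45/2, -9]
R3 ← R3 + (2)·R1: [0, 1, 7, 15, -6]
R3 ← R3 − (2/3)·R2: [0, 0, 0, 0, 0]
Echelon form has 2 nonzero rows, so rank(A) = 2.
The rank gives the maximum number of linearly independent columns: 2.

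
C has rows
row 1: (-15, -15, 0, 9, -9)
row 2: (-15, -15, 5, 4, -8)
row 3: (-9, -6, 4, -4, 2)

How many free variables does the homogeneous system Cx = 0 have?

2

Row reduce to echelon form.
R2 ← R2 − R1: [0, 0, 5, -5, 1]
R3 ← R3 − (3/5)·R1: [0, 3, 4, -47/5, 37/5]
Swap R2 ↔ R3
3 nonzero rows, so rank(C) = 3.
C has 5 columns; by rank–nullity, nullity = 5 − 3 = 2.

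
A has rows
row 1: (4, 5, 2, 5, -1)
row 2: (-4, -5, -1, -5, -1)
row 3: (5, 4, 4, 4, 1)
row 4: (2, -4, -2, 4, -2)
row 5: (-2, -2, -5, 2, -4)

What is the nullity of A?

1

Row reduce to echelon form.
R2 ← R2 + R1: [0, 0, 1, 0, -2]
R3 ← R3 − (5/4)·R1: [0, -9/4, 3/2, -9/4, 9/4]
R4 ← R4 − (1/2)·R1: [0, -13/2, -3, 3/2, -3/2]
R5 ← R5 + (1/2)·R1: [0, 1/2, -4, 9/2, -9/2]
Swap R2 ↔ R3
R4 ← R4 − (26/9)·R2: [0, 0, -22/3, 8, -8]
R5 ← R5 + (2/9)·R2: [0, 0, -11/3, 4, -4]
R4 ← R4 + (22/3)·R3: [0, 0, 0, 8, -68/3]
R5 ← R5 + (11/3)·R3: [0, 0, 0, 4, -34/3]
R5 ← R5 − (1/2)·R4: [0, 0, 0, 0, 0]
4 nonzero rows, so rank(A) = 4.
A has 5 columns; by rank–nullity, nullity = 5 − 4 = 1.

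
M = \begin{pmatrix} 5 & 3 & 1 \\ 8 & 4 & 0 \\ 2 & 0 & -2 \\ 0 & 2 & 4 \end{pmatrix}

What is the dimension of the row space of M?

Row reduce to echelon form.
R2 ← R2 − (8/5)·R1: [0, -4/5, -8/5]
R3 ← R3 − (2/5)·R1: [0, -6/5, -12/5]
R3 ← R3 − (3/2)·R2: [0, 0, 0]
R4 ← R4 + (5/2)·R2: [0, 0, 0]
Echelon form has 2 nonzero rows, so rank(M) = 2.
The row space has dimension equal to the rank: 2.

2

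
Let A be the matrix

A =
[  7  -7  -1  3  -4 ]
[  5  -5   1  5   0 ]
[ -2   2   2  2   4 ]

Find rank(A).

2

Row reduce to echelon form.
R2 ← R2 − (5/7)·R1: [0, 0, 12/7, 20/7, 20/7]
R3 ← R3 + (2/7)·R1: [0, 0, 12/7, 20/7, 20/7]
R3 ← R3 − R2: [0, 0, 0, 0, 0]
Echelon form has 2 nonzero rows, so rank(A) = 2.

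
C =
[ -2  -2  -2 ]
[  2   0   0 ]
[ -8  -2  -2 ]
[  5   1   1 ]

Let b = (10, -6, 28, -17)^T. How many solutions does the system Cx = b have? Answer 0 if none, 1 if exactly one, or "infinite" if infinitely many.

Row reduce the augmented matrix [C | b].
R2 ← R2 + R1: [0, -2, -2, 4]
R3 ← R3 − (4)·R1: [0, 6, 6, -12]
R4 ← R4 + (5/2)·R1: [0, -4, -4, 8]
R3 ← R3 + (3)·R2: [0, 0, 0, 0]
R4 ← R4 − (2)·R2: [0, 0, 0, 0]
The echelon form has 2 nonzero rows, and every pivot lies in the first 3 columns, so rank(C) = rank([C|b]) = 2.
The system is consistent.
rank = 2 < 3 unknowns, so there are infinitely many solutions.

infinite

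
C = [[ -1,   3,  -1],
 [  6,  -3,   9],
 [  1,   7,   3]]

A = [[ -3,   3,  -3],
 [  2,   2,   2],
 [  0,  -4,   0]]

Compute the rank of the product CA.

2

First compute CA:
[[  9,   7,   9],
 [-24, -24, -24],
 [ 11,   5,  11]]
Now row reduce the product.
R2 ← R2 + (8/3)·R1: [0, -16/3, 0]
R3 ← R3 − (11/9)·R1: [0, -32/9, 0]
R3 ← R3 − (2/3)·R2: [0, 0, 0]
2 nonzero rows, so rank(CA) = 2.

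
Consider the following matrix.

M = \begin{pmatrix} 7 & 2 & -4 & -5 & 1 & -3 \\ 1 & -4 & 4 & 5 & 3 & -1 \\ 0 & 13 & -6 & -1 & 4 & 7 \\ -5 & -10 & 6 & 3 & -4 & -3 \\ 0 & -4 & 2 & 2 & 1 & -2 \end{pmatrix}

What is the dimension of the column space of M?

Row reduce to echelon form.
R2 ← R2 − (1/7)·R1: [0, -30/7, 32/7, 40/7, 20/7, -4/7]
R4 ← R4 + (5/7)·R1: [0, -60/7, 22/7, -4/7, -23/7, -36/7]
R3 ← R3 + (91/30)·R2: [0, 0, 118/15, 49/3, 38/3, 79/15]
R4 ← R4 − (2)·R2: [0, 0, -6, -12, -9, -4]
R5 ← R5 − (14/15)·R2: [0, 0, -34/15, -10/3, -5/3, -22/15]
R4 ← R4 + (45/59)·R3: [0, 0, 0, 27/59, 39/59, 1/59]
R5 ← R5 + (17/59)·R3: [0, 0, 0, 81/59, 117/59, 3/59]
R5 ← R5 − (3)·R4: [0, 0, 0, 0, 0, 0]
Echelon form has 4 nonzero rows, so rank(M) = 4.
The column space has dimension equal to the rank: 4.

4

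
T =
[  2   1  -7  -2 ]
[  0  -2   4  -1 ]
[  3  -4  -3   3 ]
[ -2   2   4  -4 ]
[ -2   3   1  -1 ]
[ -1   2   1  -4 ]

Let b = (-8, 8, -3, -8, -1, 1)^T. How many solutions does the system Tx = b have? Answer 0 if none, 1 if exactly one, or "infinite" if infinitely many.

0

Row reduce the augmented matrix [T | b].
R3 ← R3 − (3/2)·R1: [0, -11/2, 15/2, 6, 9]
R4 ← R4 + R1: [0, 3, -3, -6, -16]
R5 ← R5 + R1: [0, 4, -6, -3, -9]
R6 ← R6 + (1/2)·R1: [0, 5/2, -5/2, -5, -3]
R3 ← R3 − (11/4)·R2: [0, 0, -7/2, 35/4, -13]
R4 ← R4 + (3/2)·R2: [0, 0, 3, -15/2, -4]
R5 ← R5 + (2)·R2: [0, 0, 2, -5, 7]
R6 ← R6 + (5/4)·R2: [0, 0, 5/2, -25/4, 7]
R4 ← R4 + (6/7)·R3: [0, 0, 0, 0, -106/7]
R5 ← R5 + (4/7)·R3: [0, 0, 0, 0, -3/7]
R6 ← R6 + (5/7)·R3: [0, 0, 0, 0, -16/7]
R5 ← R5 − (3/106)·R4: [0, 0, 0, 0, 0]
R6 ← R6 − (8/53)·R4: [0, 0, 0, 0, 0]
The echelon form has 4 nonzero rows; the last pivot sits in the augmented column, so rank(T) = 3 but rank([T|b]) = 4.
Since the ranks differ, the system is inconsistent.
It has no solutions.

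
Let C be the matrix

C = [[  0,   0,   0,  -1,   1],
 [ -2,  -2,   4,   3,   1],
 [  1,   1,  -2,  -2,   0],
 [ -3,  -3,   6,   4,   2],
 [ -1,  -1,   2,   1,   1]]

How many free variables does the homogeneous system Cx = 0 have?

3

Row reduce to echelon form.
Swap R1 ↔ R2
R3 ← R3 + (1/2)·R1: [0, 0, 0, -1/2, 1/2]
R4 ← R4 − (3/2)·R1: [0, 0, 0, -1/2, 1/2]
R5 ← R5 − (1/2)·R1: [0, 0, 0, -1/2, 1/2]
R3 ← R3 − (1/2)·R2: [0, 0, 0, 0, 0]
R4 ← R4 − (1/2)·R2: [0, 0, 0, 0, 0]
R5 ← R5 − (1/2)·R2: [0, 0, 0, 0, 0]
2 nonzero rows, so rank(C) = 2.
C has 5 columns; by rank–nullity, nullity = 5 − 2 = 3.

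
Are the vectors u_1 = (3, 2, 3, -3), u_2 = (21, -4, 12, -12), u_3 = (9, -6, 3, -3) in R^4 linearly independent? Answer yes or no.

Form the matrix with these vectors as rows and row reduce.
R2 ← R2 − (7)·R1: [0, -18, -9, 9]
R3 ← R3 − (3)·R1: [0, -12, -6, 6]
R3 ← R3 − (2/3)·R2: [0, 0, 0, 0]
2 nonzero rows, so the 3 vectors span a space of dimension 2.
Since 2 < 3, the vectors are linearly dependent.

no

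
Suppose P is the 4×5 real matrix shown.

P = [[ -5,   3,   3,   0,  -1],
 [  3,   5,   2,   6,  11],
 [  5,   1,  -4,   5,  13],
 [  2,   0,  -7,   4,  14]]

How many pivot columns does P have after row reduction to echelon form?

3

Row reduce to echelon form.
R2 ← R2 + (3/5)·R1: [0, 34/5, 19/5, 6, 52/5]
R3 ← R3 + R1: [0, 4, -1, 5, 12]
R4 ← R4 + (2/5)·R1: [0, 6/5, -29/5, 4, 68/5]
R3 ← R3 − (10/17)·R2: [0, 0, -55/17, 25/17, 100/17]
R4 ← R4 − (3/17)·R2: [0, 0, -110/17, 50/17, 200/17]
R4 ← R4 − (2)·R3: [0, 0, 0, 0, 0]
Echelon form has 3 nonzero rows, so rank(P) = 3.
Each nonzero row contributes one pivot column: 3 pivot columns.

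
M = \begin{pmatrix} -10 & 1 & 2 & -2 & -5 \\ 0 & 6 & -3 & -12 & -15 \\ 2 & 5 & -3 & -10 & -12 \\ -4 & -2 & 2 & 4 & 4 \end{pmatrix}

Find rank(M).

2

Row reduce to echelon form.
R3 ← R3 + (1/5)·R1: [0, 26/5, -13/5, -52/5, -13]
R4 ← R4 − (2/5)·R1: [0, -12/5, 6/5, 24/5, 6]
R3 ← R3 − (13/15)·R2: [0, 0, 0, 0, 0]
R4 ← R4 + (2/5)·R2: [0, 0, 0, 0, 0]
Echelon form has 2 nonzero rows, so rank(M) = 2.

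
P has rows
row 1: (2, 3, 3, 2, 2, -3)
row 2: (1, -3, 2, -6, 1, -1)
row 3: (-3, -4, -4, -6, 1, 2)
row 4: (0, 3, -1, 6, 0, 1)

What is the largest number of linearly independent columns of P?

4

Row reduce to echelon form.
R2 ← R2 − (1/2)·R1: [0, -9/2, 1/2, -7, 0, 1/2]
R3 ← R3 + (3/2)·R1: [0, 1/2, 1/2, -3, 4, -5/2]
R3 ← R3 + (1/9)·R2: [0, 0, 5/9, -34/9, 4, -22/9]
R4 ← R4 + (2/3)·R2: [0, 0, -2/3, 4/3, 0, 4/3]
R4 ← R4 + (6/5)·R3: [0, 0, 0, -16/5, 24/5, -8/5]
Echelon form has 4 nonzero rows, so rank(P) = 4.
The rank gives the maximum number of linearly independent columns: 4.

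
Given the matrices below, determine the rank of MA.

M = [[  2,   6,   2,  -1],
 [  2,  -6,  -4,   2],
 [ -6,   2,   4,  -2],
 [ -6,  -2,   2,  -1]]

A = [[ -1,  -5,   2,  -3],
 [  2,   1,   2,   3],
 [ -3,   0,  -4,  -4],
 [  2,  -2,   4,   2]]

2

First compute MA:
[[  2,  -2,   4,   2],
 [  2, -20,  16,  -4],
 [ -6,  36, -32,   4],
 [ -6,  30, -28,   2]]
Now row reduce the product.
R2 ← R2 − R1: [0, -18, 12, -6]
R3 ← R3 + (3)·R1: [0, 30, -20, 10]
R4 ← R4 + (3)·R1: [0, 24, -16, 8]
R3 ← R3 + (5/3)·R2: [0, 0, 0, 0]
R4 ← R4 + (4/3)·R2: [0, 0, 0, 0]
2 nonzero rows, so rank(MA) = 2.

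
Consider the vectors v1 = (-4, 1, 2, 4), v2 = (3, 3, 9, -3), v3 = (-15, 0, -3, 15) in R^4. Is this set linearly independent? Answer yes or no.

no

Form the matrix with these vectors as rows and row reduce.
R2 ← R2 + (3/4)·R1: [0, 15/4, 21/2, 0]
R3 ← R3 − (15/4)·R1: [0, -15/4, -21/2, 0]
R3 ← R3 + R2: [0, 0, 0, 0]
2 nonzero rows, so the 3 vectors span a space of dimension 2.
Since 2 < 3, the vectors are linearly dependent.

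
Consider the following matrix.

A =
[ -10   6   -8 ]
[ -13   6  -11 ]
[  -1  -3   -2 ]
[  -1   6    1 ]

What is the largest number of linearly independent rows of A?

2

Row reduce to echelon form.
R2 ← R2 − (13/10)·R1: [0, -9/5, -3/5]
R3 ← R3 − (1/10)·R1: [0, -18/5, -6/5]
R4 ← R4 − (1/10)·R1: [0, 27/5, 9/5]
R3 ← R3 − (2)·R2: [0, 0, 0]
R4 ← R4 + (3)·R2: [0, 0, 0]
Echelon form has 2 nonzero rows, so rank(A) = 2.
The rank gives the maximum number of linearly independent rows: 2.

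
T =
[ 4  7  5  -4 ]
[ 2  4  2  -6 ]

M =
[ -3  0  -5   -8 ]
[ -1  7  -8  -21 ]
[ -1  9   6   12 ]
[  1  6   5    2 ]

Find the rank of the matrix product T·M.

First compute TM:
[[-28,  70, -66, -127],
 [-18,  10, -60, -88]]
Now row reduce the product.
R2 ← R2 − (9/14)·R1: [0, -35, -123/7, -89/14]
2 nonzero rows, so rank(TM) = 2.

2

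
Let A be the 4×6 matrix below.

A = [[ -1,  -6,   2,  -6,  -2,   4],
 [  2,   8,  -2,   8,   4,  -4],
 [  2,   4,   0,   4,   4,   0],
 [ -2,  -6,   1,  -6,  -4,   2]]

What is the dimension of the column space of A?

Row reduce to echelon form.
R2 ← R2 + (2)·R1: [0, -4, 2, -4, 0, 4]
R3 ← R3 + (2)·R1: [0, -8, 4, -8, 0, 8]
R4 ← R4 − (2)·R1: [0, 6, -3, 6, 0, -6]
R3 ← R3 − (2)·R2: [0, 0, 0, 0, 0, 0]
R4 ← R4 + (3/2)·R2: [0, 0, 0, 0, 0, 0]
Echelon form has 2 nonzero rows, so rank(A) = 2.
The column space has dimension equal to the rank: 2.

2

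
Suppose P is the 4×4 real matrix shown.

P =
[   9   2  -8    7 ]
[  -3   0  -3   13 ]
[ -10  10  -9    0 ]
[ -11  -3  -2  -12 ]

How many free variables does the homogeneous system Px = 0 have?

0

Row reduce to echelon form.
R2 ← R2 + (1/3)·R1: [0, 2/3, -17/3, 46/3]
R3 ← R3 + (10/9)·R1: [0, 110/9, -161/9, 70/9]
R4 ← R4 + (11/9)·R1: [0, -5/9, -106/9, -31/9]
R3 ← R3 − (55/3)·R2: [0, 0, 86, -820/3]
R4 ← R4 + (5/6)·R2: [0, 0, -33/2, 28/3]
R4 ← R4 + (33/172)·R3: [0, 0, 0, -5561/129]
4 nonzero rows, so rank(P) = 4.
P has 4 columns; by rank–nullity, nullity = 4 − 4 = 0.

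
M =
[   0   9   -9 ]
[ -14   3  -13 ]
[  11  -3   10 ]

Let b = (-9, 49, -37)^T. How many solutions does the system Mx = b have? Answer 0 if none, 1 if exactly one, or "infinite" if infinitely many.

1

Row reduce the augmented matrix [M | b].
Swap R1 ↔ R2
R3 ← R3 + (11/14)·R1: [0, -9/14, -3/14, 3/2]
R3 ← R3 + (1/14)·R2: [0, 0, -6/7, 6/7]
The echelon form has 3 nonzero rows, and every pivot lies in the first 3 columns, so rank(M) = rank([M|b]) = 3.
The system is consistent.
rank = 3 = number of unknowns, so the solution is unique.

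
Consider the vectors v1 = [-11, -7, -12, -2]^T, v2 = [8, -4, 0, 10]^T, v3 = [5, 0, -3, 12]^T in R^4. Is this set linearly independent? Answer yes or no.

Form the matrix with these vectors as rows and row reduce.
R2 ← R2 + (8/11)·R1: [0, -100/11, -96/11, 94/11]
R3 ← R3 + (5/11)·R1: [0, -35/11, -93/11, 122/11]
R3 ← R3 − (7/20)·R2: [0, 0, -27/5, 81/10]
3 nonzero rows, so the 3 vectors span a space of dimension 3.
Since 3 = 3, the vectors are linearly independent.

yes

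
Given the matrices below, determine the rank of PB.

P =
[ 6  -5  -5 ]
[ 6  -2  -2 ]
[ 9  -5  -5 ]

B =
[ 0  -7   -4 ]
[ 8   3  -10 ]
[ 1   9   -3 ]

First compute PB:
[[-45, -102,  41],
 [-18, -66,   2],
 [-45, -123,  29]]
Now row reduce the product.
R2 ← R2 − (2/5)·R1: [0, -126/5, -72/5]
R3 ← R3 − R1: [0, -21, -12]
R3 ← R3 − (5/6)·R2: [0, 0, 0]
2 nonzero rows, so rank(PB) = 2.

2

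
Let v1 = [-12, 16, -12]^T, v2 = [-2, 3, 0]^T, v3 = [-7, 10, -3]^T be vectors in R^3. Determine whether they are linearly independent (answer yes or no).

Form the matrix with these vectors as rows and row reduce.
R2 ← R2 − (1/6)·R1: [0, 1/3, 2]
R3 ← R3 − (7/12)·R1: [0, 2/3, 4]
R3 ← R3 − (2)·R2: [0, 0, 0]
2 nonzero rows, so the 3 vectors span a space of dimension 2.
Since 2 < 3, the vectors are linearly dependent.

no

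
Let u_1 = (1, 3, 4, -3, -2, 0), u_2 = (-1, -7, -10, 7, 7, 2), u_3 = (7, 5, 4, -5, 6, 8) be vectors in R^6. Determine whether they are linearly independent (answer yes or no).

Form the matrix with these vectors as rows and row reduce.
R2 ← R2 + R1: [0, -4, -6, 4, 5, 2]
R3 ← R3 − (7)·R1: [0, -16, -24, 16, 20, 8]
R3 ← R3 − (4)·R2: [0, 0, 0, 0, 0, 0]
2 nonzero rows, so the 3 vectors span a space of dimension 2.
Since 2 < 3, the vectors are linearly dependent.

no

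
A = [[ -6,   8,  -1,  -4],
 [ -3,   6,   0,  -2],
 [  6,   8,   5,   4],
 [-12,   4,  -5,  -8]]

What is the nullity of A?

2

Row reduce to echelon form.
R2 ← R2 − (1/2)·R1: [0, 2, 1/2, 0]
R3 ← R3 + R1: [0, 16, 4, 0]
R4 ← R4 − (2)·R1: [0, -12, -3, 0]
R3 ← R3 − (8)·R2: [0, 0, 0, 0]
R4 ← R4 + (6)·R2: [0, 0, 0, 0]
2 nonzero rows, so rank(A) = 2.
A has 4 columns; by rank–nullity, nullity = 4 − 2 = 2.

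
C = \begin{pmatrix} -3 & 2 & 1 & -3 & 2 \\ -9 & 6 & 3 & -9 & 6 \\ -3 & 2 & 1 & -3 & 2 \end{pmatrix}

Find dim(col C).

1

Row reduce to echelon form.
R2 ← R2 − (3)·R1: [0, 0, 0, 0, 0]
R3 ← R3 − R1: [0, 0, 0, 0, 0]
Echelon form has 1 nonzero row, so rank(C) = 1.
The column space has dimension equal to the rank: 1.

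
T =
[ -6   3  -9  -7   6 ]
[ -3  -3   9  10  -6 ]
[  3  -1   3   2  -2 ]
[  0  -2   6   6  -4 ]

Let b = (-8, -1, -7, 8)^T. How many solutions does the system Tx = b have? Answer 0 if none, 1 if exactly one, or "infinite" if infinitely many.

Row reduce the augmented matrix [T | b].
R2 ← R2 − (1/2)·R1: [0, -9/2, 27/2, 27/2, -9, 3]
R3 ← R3 + (1/2)·R1: [0, 1/2, -3/2, -3/2, 1, -11]
R3 ← R3 + (1/9)·R2: [0, 0, 0, 0, 0, -32/3]
R4 ← R4 − (4/9)·R2: [0, 0, 0, 0, 0, 20/3]
R4 ← R4 + (5/8)·R3: [0, 0, 0, 0, 0, 0]
The echelon form has 3 nonzero rows; the last pivot sits in the augmented column, so rank(T) = 2 but rank([T|b]) = 3.
Since the ranks differ, the system is inconsistent.
It has no solutions.

0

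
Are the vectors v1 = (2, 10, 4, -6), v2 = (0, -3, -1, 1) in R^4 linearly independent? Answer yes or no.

Form the matrix with these vectors as rows and row reduce.
2 nonzero rows, so the 2 vectors span a space of dimension 2.
Since 2 = 2, the vectors are linearly independent.

yes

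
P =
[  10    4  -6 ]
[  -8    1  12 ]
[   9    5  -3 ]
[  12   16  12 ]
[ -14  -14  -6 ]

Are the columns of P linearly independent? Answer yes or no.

no

Row reduce P to echelon form.
R2 ← R2 + (4/5)·R1: [0, 21/5, 36/5]
R3 ← R3 − (9/10)·R1: [0, 7/5, 12/5]
R4 ← R4 − (6/5)·R1: [0, 56/5, 96/5]
R5 ← R5 + (7/5)·R1: [0, -42/5, -72/5]
R3 ← R3 − (1/3)·R2: [0, 0, 0]
R4 ← R4 − (8/3)·R2: [0, 0, 0]
R5 ← R5 + (2)·R2: [0, 0, 0]
2 pivots among 3 columns.
Only 2 < 3 pivot columns, so the columns are linearly dependent.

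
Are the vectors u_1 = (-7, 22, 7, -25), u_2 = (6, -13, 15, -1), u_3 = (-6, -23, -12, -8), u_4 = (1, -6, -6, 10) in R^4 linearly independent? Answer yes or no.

Form the matrix with these vectors as rows and row reduce.
R2 ← R2 + (6/7)·R1: [0, 41/7, 21, -157/7]
R3 ← R3 − (6/7)·R1: [0, -293/7, -18, 94/7]
R4 ← R4 + (1/7)·R1: [0, -20/7, -5, 45/7]
R3 ← R3 + (293/41)·R2: [0, 0, 5415/41, -6021/41]
R4 ← R4 + (20/41)·R2: [0, 0, 215/41, -185/41]
R4 ← R4 − (43/1083)·R3: [0, 0, 0, 476/361]
4 nonzero rows, so the 4 vectors span a space of dimension 4.
Since 4 = 4, the vectors are linearly independent.

yes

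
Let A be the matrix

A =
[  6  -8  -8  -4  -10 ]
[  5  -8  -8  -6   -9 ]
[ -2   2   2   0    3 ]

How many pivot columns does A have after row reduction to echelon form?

Row reduce to echelon form.
R2 ← R2 − (5/6)·R1: [0, -4/3, -4/3, -8/3, -2/3]
R3 ← R3 + (1/3)·R1: [0, -2/3, -2/3, -4/3, -1/3]
R3 ← R3 − (1/2)·R2: [0, 0, 0, 0, 0]
Echelon form has 2 nonzero rows, so rank(A) = 2.
Each nonzero row contributes one pivot column: 2 pivot columns.

2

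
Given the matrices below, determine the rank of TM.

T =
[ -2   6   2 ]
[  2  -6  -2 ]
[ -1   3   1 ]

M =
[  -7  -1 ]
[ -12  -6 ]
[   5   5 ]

1

First compute TM:
[[-48, -24],
 [ 48,  24],
 [-24, -12]]
Now row reduce the product.
R2 ← R2 + R1: [0, 0]
R3 ← R3 − (1/2)·R1: [0, 0]
1 nonzero row, so rank(TM) = 1.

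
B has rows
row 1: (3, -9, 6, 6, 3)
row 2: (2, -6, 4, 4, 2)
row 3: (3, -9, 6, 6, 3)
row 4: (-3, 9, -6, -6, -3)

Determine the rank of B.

1

Row reduce to echelon form.
R2 ← R2 − (2/3)·R1: [0, 0, 0, 0, 0]
R3 ← R3 − R1: [0, 0, 0, 0, 0]
R4 ← R4 + R1: [0, 0, 0, 0, 0]
Echelon form has 1 nonzero row, so rank(B) = 1.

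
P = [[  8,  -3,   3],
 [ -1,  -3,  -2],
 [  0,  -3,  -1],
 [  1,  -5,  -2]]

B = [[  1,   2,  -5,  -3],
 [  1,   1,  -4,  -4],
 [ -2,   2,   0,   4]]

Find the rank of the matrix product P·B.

First compute PB:
[[ -1,  19, -28,   0],
 [  0,  -9,  17,   7],
 [ -1,  -5,  12,   8],
 [  0,  -7,  15,   9]]
Now row reduce the product.
R3 ← R3 − R1: [0, -24, 40, 8]
R3 ← R3 − (8/3)·R2: [0, 0, -16/3, -32/3]
R4 ← R4 − (7/9)·R2: [0, 0, 16/9, 32/9]
R4 ← R4 + (1/3)·R3: [0, 0, 0, 0]
3 nonzero rows, so rank(PB) = 3.

3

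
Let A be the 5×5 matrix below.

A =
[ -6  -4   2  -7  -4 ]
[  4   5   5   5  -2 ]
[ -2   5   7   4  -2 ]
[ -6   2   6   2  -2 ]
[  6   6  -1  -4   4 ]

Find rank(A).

Row reduce to echelon form.
R2 ← R2 + (2/3)·R1: [0, 7/3, 19/3, 1/3, -14/3]
R3 ← R3 − (1/3)·R1: [0, 19/3, 19/3, 19/3, -2/3]
R4 ← R4 − R1: [0, 6, 4, 9, 2]
R5 ← R5 + R1: [0, 2, 1, -11, 0]
R3 ← R3 − (19/7)·R2: [0, 0, -76/7, 38/7, 12]
R4 ← R4 − (18/7)·R2: [0, 0, -86/7, 57/7, 14]
R5 ← R5 − (6/7)·R2: [0, 0, -31/7, -79/7, 4]
R4 ← R4 − (43/38)·R3: [0, 0, 0, 2, 8/19]
R5 ← R5 − (31/76)·R3: [0, 0, 0, -27/2, -17/19]
R5 ← R5 + (27/4)·R4: [0, 0, 0, 0, 37/19]
Echelon form has 5 nonzero rows, so rank(A) = 5.

5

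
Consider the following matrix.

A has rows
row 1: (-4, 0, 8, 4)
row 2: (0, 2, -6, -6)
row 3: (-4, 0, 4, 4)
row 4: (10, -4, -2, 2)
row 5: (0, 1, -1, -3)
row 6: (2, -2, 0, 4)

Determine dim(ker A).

1

Row reduce to echelon form.
R3 ← R3 − R1: [0, 0, -4, 0]
R4 ← R4 + (5/2)·R1: [0, -4, 18, 12]
R6 ← R6 + (1/2)·R1: [0, -2, 4, 6]
R4 ← R4 + (2)·R2: [0, 0, 6, 0]
R5 ← R5 − (1/2)·R2: [0, 0, 2, 0]
R6 ← R6 + R2: [0, 0, -2, 0]
R4 ← R4 + (3/2)·R3: [0, 0, 0, 0]
R5 ← R5 + (1/2)·R3: [0, 0, 0, 0]
R6 ← R6 − (1/2)·R3: [0, 0, 0, 0]
3 nonzero rows, so rank(A) = 3.
A has 4 columns; by rank–nullity, nullity = 4 − 3 = 1.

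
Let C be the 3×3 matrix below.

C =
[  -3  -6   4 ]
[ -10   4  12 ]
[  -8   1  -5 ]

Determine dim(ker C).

Row reduce to echelon form.
R2 ← R2 − (10/3)·R1: [0, 24, -4/3]
R3 ← R3 − (8/3)·R1: [0, 17, -47/3]
R3 ← R3 − (17/24)·R2: [0, 0, -265/18]
3 nonzero rows, so rank(C) = 3.
C has 3 columns; by rank–nullity, nullity = 3 − 3 = 0.

0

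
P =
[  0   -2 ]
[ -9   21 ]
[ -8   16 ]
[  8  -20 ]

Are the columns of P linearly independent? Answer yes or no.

yes

Row reduce P to echelon form.
Swap R1 ↔ R2
R3 ← R3 − (8/9)·R1: [0, -8/3]
R4 ← R4 + (8/9)·R1: [0, -4/3]
R3 ← R3 − (4/3)·R2: [0, 0]
R4 ← R4 − (2/3)·R2: [0, 0]
2 pivots among 2 columns.
Every column is a pivot column, so the columns are linearly independent.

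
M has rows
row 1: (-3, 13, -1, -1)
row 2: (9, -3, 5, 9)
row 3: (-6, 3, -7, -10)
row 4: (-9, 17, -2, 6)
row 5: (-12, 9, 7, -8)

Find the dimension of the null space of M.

0

Row reduce to echelon form.
R2 ← R2 + (3)·R1: [0, 36, 2, 6]
R3 ← R3 − (2)·R1: [0, -23, -5, -8]
R4 ← R4 − (3)·R1: [0, -22, 1, 9]
R5 ← R5 − (4)·R1: [0, -43, 11, -4]
R3 ← R3 + (23/36)·R2: [0, 0, -67/18, -25/6]
R4 ← R4 + (11/18)·R2: [0, 0, 20/9, 38/3]
R5 ← R5 + (43/36)·R2: [0, 0, 241/18, 19/6]
R4 ← R4 + (40/67)·R3: [0, 0, 0, 682/67]
R5 ← R5 + (241/67)·R3: [0, 0, 0, -792/67]
R5 ← R5 + (36/31)·R4: [0, 0, 0, 0]
4 nonzero rows, so rank(M) = 4.
M has 4 columns; by rank–nullity, nullity = 4 − 4 = 0.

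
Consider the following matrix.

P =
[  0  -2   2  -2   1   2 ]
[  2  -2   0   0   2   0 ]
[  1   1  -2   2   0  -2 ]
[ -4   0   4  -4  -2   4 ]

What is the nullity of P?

4

Row reduce to echelon form.
Swap R1 ↔ R2
R3 ← R3 − (1/2)·R1: [0, 2, -2, 2, -1, -2]
R4 ← R4 + (2)·R1: [0, -4, 4, -4, 2, 4]
R3 ← R3 + R2: [0, 0, 0, 0, 0, 0]
R4 ← R4 − (2)·R2: [0, 0, 0, 0, 0, 0]
2 nonzero rows, so rank(P) = 2.
P has 6 columns; by rank–nullity, nullity = 6 − 2 = 4.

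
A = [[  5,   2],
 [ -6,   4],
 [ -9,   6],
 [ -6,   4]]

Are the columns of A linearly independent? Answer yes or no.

yes

Row reduce A to echelon form.
R2 ← R2 + (6/5)·R1: [0, 32/5]
R3 ← R3 + (9/5)·R1: [0, 48/5]
R4 ← R4 + (6/5)·R1: [0, 32/5]
R3 ← R3 − (3/2)·R2: [0, 0]
R4 ← R4 − R2: [0, 0]
2 pivots among 2 columns.
Every column is a pivot column, so the columns are linearly independent.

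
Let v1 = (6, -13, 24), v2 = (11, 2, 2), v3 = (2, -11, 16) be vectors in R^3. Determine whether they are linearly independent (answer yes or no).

Form the matrix with these vectors as rows and row reduce.
R2 ← R2 − (11/6)·R1: [0, 155/6, -42]
R3 ← R3 − (1/3)·R1: [0, -20/3, 8]
R3 ← R3 + (8/31)·R2: [0, 0, -88/31]
3 nonzero rows, so the 3 vectors span a space of dimension 3.
Since 3 = 3, the vectors are linearly independent.

yes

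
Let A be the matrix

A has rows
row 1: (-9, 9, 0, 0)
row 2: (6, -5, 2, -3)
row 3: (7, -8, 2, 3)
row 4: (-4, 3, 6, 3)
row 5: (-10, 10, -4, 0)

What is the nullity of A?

Row reduce to echelon form.
R2 ← R2 + (2/3)·R1: [0, 1, 2, -3]
R3 ← R3 + (7/9)·R1: [0, -1, 2, 3]
R4 ← R4 − (4/9)·R1: [0, -1, 6, 3]
R5 ← R5 − (10/9)·R1: [0, 0, -4, 0]
R3 ← R3 + R2: [0, 0, 4, 0]
R4 ← R4 + R2: [0, 0, 8, 0]
R4 ← R4 − (2)·R3: [0, 0, 0, 0]
R5 ← R5 + R3: [0, 0, 0, 0]
3 nonzero rows, so rank(A) = 3.
A has 4 columns; by rank–nullity, nullity = 4 − 3 = 1.

1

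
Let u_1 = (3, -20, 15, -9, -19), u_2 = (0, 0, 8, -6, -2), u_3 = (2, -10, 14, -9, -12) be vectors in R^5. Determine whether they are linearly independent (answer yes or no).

yes

Form the matrix with these vectors as rows and row reduce.
R3 ← R3 − (2/3)·R1: [0, 10/3, 4, -3, 2/3]
Swap R2 ↔ R3
3 nonzero rows, so the 3 vectors span a space of dimension 3.
Since 3 = 3, the vectors are linearly independent.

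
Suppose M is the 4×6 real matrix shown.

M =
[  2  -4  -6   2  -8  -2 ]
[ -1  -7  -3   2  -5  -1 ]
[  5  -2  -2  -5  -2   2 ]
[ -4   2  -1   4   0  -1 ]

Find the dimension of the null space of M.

Row reduce to echelon form.
R2 ← R2 + (1/2)·R1: [0, -9, -6, 3, -9, -2]
R3 ← R3 − (5/2)·R1: [0, 8, 13, -10, 18, 7]
R4 ← R4 + (2)·R1: [0, -6, -13, 8, -16, -5]
R3 ← R3 + (8/9)·R2: [0, 0, 23/3, -22/3, 10, 47/9]
R4 ← R4 − (2/3)·R2: [0, 0, -9, 6, -10, -11/3]
R4 ← R4 + (27/23)·R3: [0, 0, 0, -60/23, 40/23, 170/69]
4 nonzero rows, so rank(M) = 4.
M has 6 columns; by rank–nullity, nullity = 6 − 4 = 2.

2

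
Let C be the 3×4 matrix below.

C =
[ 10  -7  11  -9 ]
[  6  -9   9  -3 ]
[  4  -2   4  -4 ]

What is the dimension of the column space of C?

2

Row reduce to echelon form.
R2 ← R2 − (3/5)·R1: [0, -24/5, 12/5, 12/5]
R3 ← R3 − (2/5)·R1: [0, 4/5, -2/5, -2/5]
R3 ← R3 + (1/6)·R2: [0, 0, 0, 0]
Echelon form has 2 nonzero rows, so rank(C) = 2.
The column space has dimension equal to the rank: 2.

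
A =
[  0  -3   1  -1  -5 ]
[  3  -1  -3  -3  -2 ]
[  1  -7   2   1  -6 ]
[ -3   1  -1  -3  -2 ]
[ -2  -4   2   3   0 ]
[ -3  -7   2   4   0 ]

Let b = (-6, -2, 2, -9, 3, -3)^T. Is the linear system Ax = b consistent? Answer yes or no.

Row reduce the augmented matrix [A | b].
Swap R1 ↔ R2
R3 ← R3 − (1/3)·R1: [0, -20/3, 3, 2, -16/3, 8/3]
R4 ← R4 + R1: [0, 0, -4, -6, -4, -11]
R5 ← R5 + (2/3)·R1: [0, -14/3, 0, 1, -4/3, 5/3]
R6 ← R6 + R1: [0, -8, -1, 1, -2, -5]
R3 ← R3 − (20/9)·R2: [0, 0, 7/9, 38/9, 52/9, 16]
R5 ← R5 − (14/9)·R2: [0, 0, -14/9, 23/9, 58/9, 11]
R6 ← R6 − (8/3)·R2: [0, 0, -11/3, 11/3, 34/3, 11]
R4 ← R4 + (36/7)·R3: [0, 0, 0, 110/7, 180/7, 499/7]
R5 ← R5 + (2)·R3: [0, 0, 0, 11, 18, 43]
R6 ← R6 + (33/7)·R3: [0, 0, 0, 165/7, 270/7, 605/7]
R5 ← R5 − (7/10)·R4: [0, 0, 0, 0, 0, -69/10]
R6 ← R6 − (3/2)·R4: [0, 0, 0, 0, 0, -41/2]
R6 ← R6 − (205/69)·R5: [0, 0, 0, 0, 0, 0]
The echelon form has 5 nonzero rows; the last pivot sits in the augmented column, so rank(A) = 4 but rank([A|b]) = 5.
Since the ranks differ, the system is inconsistent.

no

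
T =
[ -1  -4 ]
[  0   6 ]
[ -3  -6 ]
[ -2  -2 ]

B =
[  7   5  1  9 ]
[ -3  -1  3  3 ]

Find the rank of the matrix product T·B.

2

First compute TB:
[[  5,  -1, -13, -21],
 [-18,  -6,  18,  18],
 [ -3,  -9, -21, -45],
 [ -8,  -8,  -8, -24]]
Now row reduce the product.
R2 ← R2 + (18/5)·R1: [0, -48/5, -144/5, -288/5]
R3 ← R3 + (3/5)·R1: [0, -48/5, -144/5, -288/5]
R4 ← R4 + (8/5)·R1: [0, -48/5, -144/5, -288/5]
R3 ← R3 − R2: [0, 0, 0, 0]
R4 ← R4 − R2: [0, 0, 0, 0]
2 nonzero rows, so rank(TB) = 2.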